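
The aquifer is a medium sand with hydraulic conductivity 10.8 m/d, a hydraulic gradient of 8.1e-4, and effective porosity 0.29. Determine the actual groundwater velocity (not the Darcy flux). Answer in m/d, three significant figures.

q = Ki = 10.8 × 8.1e-4 = 0.008748 m/d
Seepage velocity v = q / n = 0.008748 / 0.29 = 0.03017 m/d

0.0302 m/d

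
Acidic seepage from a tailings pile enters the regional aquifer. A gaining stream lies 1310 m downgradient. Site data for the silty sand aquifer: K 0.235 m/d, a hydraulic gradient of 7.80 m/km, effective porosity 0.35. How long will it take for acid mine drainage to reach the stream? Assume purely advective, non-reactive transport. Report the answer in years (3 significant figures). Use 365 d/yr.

Darcy flux q = K·i = 0.235 × 0.0078 = 0.001833 m/d
Seepage velocity v = q / n = 0.001833 / 0.35 = 0.005237 m/d
t = L / v = 1310 / 0.005237 = 250100 d
   = 250100 / 365 = 685 yr

685 years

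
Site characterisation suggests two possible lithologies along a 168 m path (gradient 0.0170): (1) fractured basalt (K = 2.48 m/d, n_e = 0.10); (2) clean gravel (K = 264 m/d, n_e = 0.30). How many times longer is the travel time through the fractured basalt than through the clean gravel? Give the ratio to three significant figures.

Unit 1 (fractured basalt): v = 2.48×0.017/0.10 = 0.4216 m/d, t = 168/0.4216 = 398.5 d
Unit 2 (clean gravel): v = 264×0.017/0.30 = 14.96 m/d, t = 168/14.96 = 11.23 d
t(fractured basalt) / t(clean gravel) = 398.5/11.23 = 35.5

35.5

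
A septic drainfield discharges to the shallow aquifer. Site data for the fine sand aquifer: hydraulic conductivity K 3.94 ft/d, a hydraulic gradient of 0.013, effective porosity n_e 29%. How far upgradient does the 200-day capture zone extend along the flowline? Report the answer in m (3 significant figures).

10.8 m

K = 3.94 ft/d × 0.3048 = 1.201 m/d
Specific discharge q = 1.201 × 0.013 = 0.01561 m/d
v = Ki/n = 1.201·0.013/0.29 = 0.05383 m/d
L = v × T = 0.05383 × 200 = 10.77 m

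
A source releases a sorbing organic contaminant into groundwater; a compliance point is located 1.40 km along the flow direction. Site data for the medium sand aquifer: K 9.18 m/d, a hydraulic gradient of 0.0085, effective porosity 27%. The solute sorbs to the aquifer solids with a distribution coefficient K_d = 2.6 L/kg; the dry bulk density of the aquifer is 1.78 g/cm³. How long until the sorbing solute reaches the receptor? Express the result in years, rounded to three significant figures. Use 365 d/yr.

241 years

Specific discharge q = 9.18 × 0.0085 = 0.07803 m/d
v = Ki/n = 9.18·0.0085/0.27 = 0.2890 m/d
Retardation R = 1 + ρ_b·K_d/n = 1 + 1.78×2.6/0.27 = 18.14
Contaminant velocity v_c = v/R = 0.2890/18.14 = 0.01593 m/d
L = 1.40 km = 1400 m
t = L/v_c = 1400/0.01593 = 87880 d
   = 87880/365 = 241 yr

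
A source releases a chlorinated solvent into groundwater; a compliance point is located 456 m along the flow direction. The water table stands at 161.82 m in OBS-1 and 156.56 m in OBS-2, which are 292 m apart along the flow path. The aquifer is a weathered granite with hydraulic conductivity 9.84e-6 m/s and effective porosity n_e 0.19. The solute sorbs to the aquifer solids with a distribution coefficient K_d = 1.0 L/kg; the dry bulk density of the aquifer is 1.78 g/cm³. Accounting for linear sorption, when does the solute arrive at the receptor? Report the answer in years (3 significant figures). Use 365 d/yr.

161 years

Hydraulic gradient i = (161.82 − 156.56) / 292 = 5.26 / 292 = 0.01801
K = 9.84e-6 m/s × 86400 s/d = 0.8502 m/d
Darcy flux q = K·i = 0.8502 × 0.01801 = 0.01531 m/d
Seepage velocity v = q / n = 0.01531 / 0.19 = 0.08060 m/d
Retardation R = 1 + ρ_b·K_d/n = 1 + 1.78×1.0/0.19 = 10.37
Contaminant velocity v_c = v/R = 0.08060/10.37 = 0.007774 m/d
t = L/v_c = 456/0.007774 = 58660 d
   = 58660/365 = 161 yr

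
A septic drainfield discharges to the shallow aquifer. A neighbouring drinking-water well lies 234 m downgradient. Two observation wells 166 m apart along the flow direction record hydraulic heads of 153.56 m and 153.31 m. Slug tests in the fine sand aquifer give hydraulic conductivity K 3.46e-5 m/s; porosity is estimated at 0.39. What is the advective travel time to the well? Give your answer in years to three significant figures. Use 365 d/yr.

Hydraulic gradient i = (153.56 − 153.31) / 166 = 0.25 / 166 = 0.001506
K = 3.46e-5 m/s × 86400 s/d = 2.989 m/d
q = Ki = 2.989 × 0.001506 = 0.004502 m/d
v_s = q/n_e = 0.004502/0.39 = 0.01154 m/d
t = L / v = 234 / 0.01154 = 20270 d
   = 20270 / 365 = 55.5 yr

55.5 years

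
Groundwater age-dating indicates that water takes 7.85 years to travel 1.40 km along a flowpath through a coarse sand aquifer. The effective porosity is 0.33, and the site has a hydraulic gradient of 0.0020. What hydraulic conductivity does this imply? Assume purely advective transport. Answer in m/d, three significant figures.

80.6 m/d

t = 7.85 years = 2865 d
L = 1.40 km = 1400 m
v = L / t = 1400 / 2865 = 0.4886 m/d
K = v · n / i = 0.4886 × 0.33 / 0.0020 = 80.6 m/d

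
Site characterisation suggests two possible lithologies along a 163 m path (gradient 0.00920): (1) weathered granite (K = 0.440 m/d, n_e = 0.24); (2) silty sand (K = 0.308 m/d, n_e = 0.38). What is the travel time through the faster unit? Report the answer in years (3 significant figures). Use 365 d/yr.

Unit 1 (weathered granite): v = 0.440×0.0092/0.24 = 0.01687 m/d, t = 163/0.01687 = 9664 d
Unit 2 (silty sand): v = 0.308×0.0092/0.38 = 0.007457 m/d, t = 163/0.007457 = 21860 d
Faster: 9664 d / 365 = 26.5 yr

26.5 years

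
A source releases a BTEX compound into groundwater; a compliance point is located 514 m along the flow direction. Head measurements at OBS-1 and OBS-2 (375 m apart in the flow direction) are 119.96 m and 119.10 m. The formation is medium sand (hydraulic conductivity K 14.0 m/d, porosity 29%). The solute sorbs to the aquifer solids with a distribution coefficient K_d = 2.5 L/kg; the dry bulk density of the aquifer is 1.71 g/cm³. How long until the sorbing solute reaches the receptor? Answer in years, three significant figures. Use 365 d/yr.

Hydraulic gradient i = (119.96 − 119.10) / 375 = 0.86 / 375 = 0.002293
Specific discharge q = 14.0 × 0.002293 = 0.03211 m/d
v = Ki/n = 14.0·0.002293/0.29 = 0.1107 m/d
Retardation R = 1 + ρ_b·K_d/n = 1 + 1.71×2.5/0.29 = 15.74
Contaminant velocity v_c = v/R = 0.1107/15.74 = 0.007033 m/d
t = L/v_c = 514/0.007033 = 73080 d
   = 73080/365 = 200 yr

200 years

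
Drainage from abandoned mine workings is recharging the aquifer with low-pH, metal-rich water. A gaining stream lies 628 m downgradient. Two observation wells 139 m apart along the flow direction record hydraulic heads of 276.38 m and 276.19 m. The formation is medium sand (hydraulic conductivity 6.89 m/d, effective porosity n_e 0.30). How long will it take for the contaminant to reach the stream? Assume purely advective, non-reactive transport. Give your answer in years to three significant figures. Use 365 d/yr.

Hydraulic gradient i = (276.38 − 276.19) / 139 = 0.19 / 139 = 0.001367
Specific discharge q = 6.89 × 0.001367 = 0.009418 m/d
Seepage velocity v = q / n = 0.009418 / 0.30 = 0.03139 m/d
t = L / v = 628 / 0.03139 = 20000 d
   = 20000 / 365 = 54.8 yr

54.8 years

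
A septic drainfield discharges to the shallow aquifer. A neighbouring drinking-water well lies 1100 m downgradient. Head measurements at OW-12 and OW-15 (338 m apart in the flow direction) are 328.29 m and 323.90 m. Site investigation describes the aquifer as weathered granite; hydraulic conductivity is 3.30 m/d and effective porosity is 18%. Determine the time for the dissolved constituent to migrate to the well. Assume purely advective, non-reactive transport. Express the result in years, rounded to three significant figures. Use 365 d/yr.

Hydraulic gradient i = (328.29 − 323.90) / 338 = 4.39 / 338 = 0.01299
q = Ki = 3.30 × 0.01299 = 0.04286 m/d
Seepage velocity v = q / n = 0.04286 / 0.18 = 0.2381 m/d
t = L / v = 1100 / 0.2381 = 4620 d
   = 4620 / 365 = 12.7 yr

12.7 years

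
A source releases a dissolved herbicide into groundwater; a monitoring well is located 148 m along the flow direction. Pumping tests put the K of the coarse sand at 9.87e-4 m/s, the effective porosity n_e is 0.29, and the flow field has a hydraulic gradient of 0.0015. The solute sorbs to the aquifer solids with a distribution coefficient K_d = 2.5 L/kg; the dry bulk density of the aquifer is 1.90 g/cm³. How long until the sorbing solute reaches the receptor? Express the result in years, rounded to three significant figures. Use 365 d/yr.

K = 9.87e-4 m/s × 86400 s/d = 85.28 m/d
Specific discharge q = 85.28 × 0.0015 = 0.1279 m/d
v_s = q/n_e = 0.1279/0.29 = 0.4411 m/d
Retardation R = 1 + ρ_b·K_d/n = 1 + 1.90×2.5/0.29 = 17.38
Contaminant velocity v_c = v/R = 0.4411/17.38 = 0.02538 m/d
t = L/v_c = 148/0.02538 = 5831 d
   = 5831/365 = 16.0 yr

16.0 years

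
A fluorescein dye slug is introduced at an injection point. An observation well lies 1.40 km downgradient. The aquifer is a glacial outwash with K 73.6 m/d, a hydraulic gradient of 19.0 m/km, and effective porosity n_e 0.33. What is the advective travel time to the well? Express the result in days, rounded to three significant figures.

Specific discharge q = 73.6 × 0.019 = 1.398 m/d
Seepage velocity v = q / n = 1.398 / 0.33 = 4.238 m/d
L = 1.40 km = 1400 m
t = L / v = 1400 / 4.238 = 330.4 d

330 days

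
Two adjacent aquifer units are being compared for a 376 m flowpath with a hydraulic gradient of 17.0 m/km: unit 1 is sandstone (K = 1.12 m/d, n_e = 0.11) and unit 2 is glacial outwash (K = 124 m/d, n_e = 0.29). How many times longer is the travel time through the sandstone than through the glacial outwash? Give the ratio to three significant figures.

Unit 1 (sandstone): v = 1.12×0.017/0.11 = 0.1731 m/d, t = 376/0.1731 = 2172 d
Unit 2 (glacial outwash): v = 124×0.017/0.29 = 7.269 m/d, t = 376/7.269 = 51.73 d
t(sandstone) / t(glacial outwash) = 2172/51.73 = 42.0

42.0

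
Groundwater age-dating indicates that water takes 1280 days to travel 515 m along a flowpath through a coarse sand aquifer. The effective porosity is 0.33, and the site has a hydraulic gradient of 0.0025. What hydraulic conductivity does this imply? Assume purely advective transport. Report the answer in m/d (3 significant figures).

53.1 m/d

v = L / t = 515 / 1280 = 0.4023 m/d
K = v · n / i = 0.4023 × 0.33 / 0.0025 = 53.1 m/d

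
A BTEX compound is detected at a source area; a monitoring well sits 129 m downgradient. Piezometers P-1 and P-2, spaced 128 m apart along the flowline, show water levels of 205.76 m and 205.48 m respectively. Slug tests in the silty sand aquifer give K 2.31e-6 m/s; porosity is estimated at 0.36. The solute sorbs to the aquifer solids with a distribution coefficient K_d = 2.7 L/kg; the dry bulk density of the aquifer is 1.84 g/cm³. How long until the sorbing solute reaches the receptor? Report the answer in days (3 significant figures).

1.57e6 days

Hydraulic gradient i = (205.76 − 205.48) / 128 = 0.28 / 128 = 0.002188
K = 2.31e-6 m/s × 86400 s/d = 0.1996 m/d
Darcy flux q = K·i = 0.1996 × 0.002188 = 4.366e-4 m/d
v = Ki/n = 0.1996·0.002188/0.36 = 0.001213 m/d
Retardation R = 1 + ρ_b·K_d/n = 1 + 1.84×2.7/0.36 = 14.80
Contaminant velocity v_c = v/R = 0.001213/14.80 = 8.194e-5 m/d
t = L/v_c = 129/8.194e-5 = 1.574e6 d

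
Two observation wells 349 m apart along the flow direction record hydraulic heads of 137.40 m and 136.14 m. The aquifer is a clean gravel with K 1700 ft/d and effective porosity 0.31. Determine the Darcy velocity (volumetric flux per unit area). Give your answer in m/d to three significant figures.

Hydraulic gradient i = (137.40 − 136.14) / 349 = 1.26 / 349 = 0.003610
K = 1700 ft/d × 0.3048 = 518.2 m/d
Darcy flux q = K·i = 518.2 × 0.003610 = 1.871 m/d

1.87 m/d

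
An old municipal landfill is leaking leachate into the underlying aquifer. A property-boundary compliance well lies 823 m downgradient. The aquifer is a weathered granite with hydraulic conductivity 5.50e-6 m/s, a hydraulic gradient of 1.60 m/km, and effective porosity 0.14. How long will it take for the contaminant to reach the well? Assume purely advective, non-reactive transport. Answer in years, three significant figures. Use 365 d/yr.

K = 5.50e-6 m/s × 86400 s/d = 0.4752 m/d
Specific discharge q = 0.4752 × 0.0016 = 7.603e-4 m/d
Average linear velocity = 7.603e-4 / 0.14 = 0.005431 m/d
t = L / v = 823 / 0.005431 = 151500 d
   = 151500 / 365 = 415 yr

415 years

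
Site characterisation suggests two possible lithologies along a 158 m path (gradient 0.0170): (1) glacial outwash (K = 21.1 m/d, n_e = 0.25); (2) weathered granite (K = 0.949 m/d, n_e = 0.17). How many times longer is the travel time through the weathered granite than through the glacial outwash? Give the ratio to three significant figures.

15.1

Unit 1 (glacial outwash): v = 21.1×0.017/0.25 = 1.435 m/d, t = 158/1.435 = 110.1 d
Unit 2 (weathered granite): v = 0.949×0.017/0.17 = 0.09490 m/d, t = 158/0.09490 = 1665 d
t(weathered granite) / t(glacial outwash) = 1665/110.1 = 15.1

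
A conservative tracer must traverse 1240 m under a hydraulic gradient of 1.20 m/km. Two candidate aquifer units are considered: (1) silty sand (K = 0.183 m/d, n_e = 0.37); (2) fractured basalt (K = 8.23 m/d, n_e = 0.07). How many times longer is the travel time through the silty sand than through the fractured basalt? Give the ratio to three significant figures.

Unit 1 (silty sand): v = 0.183×0.0012/0.37 = 5.935e-4 m/d, t = 1240/5.935e-4 = 2.089e6 d
Unit 2 (fractured basalt): v = 8.23×0.0012/0.07 = 0.1411 m/d, t = 1240/0.1411 = 8789 d
t(silty sand) / t(fractured basalt) = 2.089e6/8789 = 238

238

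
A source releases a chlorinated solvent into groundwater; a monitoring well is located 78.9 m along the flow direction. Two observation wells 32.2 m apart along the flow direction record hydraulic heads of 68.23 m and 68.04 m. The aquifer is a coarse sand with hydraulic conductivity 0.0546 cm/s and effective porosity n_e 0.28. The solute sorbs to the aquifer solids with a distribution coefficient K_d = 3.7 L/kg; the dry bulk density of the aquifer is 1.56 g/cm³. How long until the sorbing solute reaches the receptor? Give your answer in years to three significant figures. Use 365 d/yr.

4.70 years

Hydraulic gradient i = (68.23 − 68.04) / 32.2 = 0.19 / 32.2 = 0.005901
K = 0.0546 cm/s × 864 = 47.17 m/d
Specific discharge q = 47.17 × 0.005901 = 0.2784 m/d
v = Ki/n = 47.17·0.005901/0.28 = 0.9941 m/d
Retardation R = 1 + ρ_b·K_d/n = 1 + 1.56×3.7/0.28 = 21.61
Contaminant velocity v_c = v/R = 0.9941/21.61 = 0.04599 m/d
t = L/v_c = 78.9/0.04599 = 1715 d
   = 1715/365 = 4.70 yr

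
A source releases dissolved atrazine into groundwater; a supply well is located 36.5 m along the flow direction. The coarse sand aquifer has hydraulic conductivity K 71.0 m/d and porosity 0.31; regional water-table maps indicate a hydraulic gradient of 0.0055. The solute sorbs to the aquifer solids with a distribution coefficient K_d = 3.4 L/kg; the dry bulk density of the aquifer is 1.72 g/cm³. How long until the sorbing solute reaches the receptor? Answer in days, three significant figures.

576 days

q = Ki = 71.0 × 0.0055 = 0.3905 m/d
Average linear velocity = 0.3905 / 0.31 = 1.260 m/d
Retardation R = 1 + ρ_b·K_d/n = 1 + 1.72×3.4/0.31 = 19.86
Contaminant velocity v_c = v/R = 1.260/19.86 = 0.06341 m/d
t = L/v_c = 36.5/0.06341 = 575.6 d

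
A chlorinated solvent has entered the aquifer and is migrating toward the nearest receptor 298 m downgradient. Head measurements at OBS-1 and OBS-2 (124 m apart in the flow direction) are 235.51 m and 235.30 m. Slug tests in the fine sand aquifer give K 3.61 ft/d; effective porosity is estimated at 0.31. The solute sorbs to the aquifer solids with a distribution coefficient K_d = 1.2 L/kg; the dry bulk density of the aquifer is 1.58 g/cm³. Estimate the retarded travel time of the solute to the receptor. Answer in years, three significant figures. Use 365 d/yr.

967 years

Hydraulic gradient i = (235.51 − 235.30) / 124 = 0.21 / 124 = 0.001694
K = 3.61 ft/d × 0.3048 = 1.100 m/d
Specific discharge q = 1.100 × 0.001694 = 0.001863 m/d
v = Ki/n = 1.100·0.001694/0.31 = 0.006011 m/d
Retardation R = 1 + ρ_b·K_d/n = 1 + 1.58×1.2/0.31 = 7.116
Contaminant velocity v_c = v/R = 0.006011/7.116 = 8.447e-4 m/d
t = L/v_c = 298/8.447e-4 = 352800 d
   = 352800/365 = 967 yr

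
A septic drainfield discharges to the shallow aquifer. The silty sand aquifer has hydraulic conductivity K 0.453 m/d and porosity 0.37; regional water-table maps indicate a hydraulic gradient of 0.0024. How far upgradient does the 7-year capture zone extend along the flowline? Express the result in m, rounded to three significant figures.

7.51 m

Specific discharge q = 0.453 × 0.0024 = 0.001087 m/d
v = Ki/n = 0.453·0.0024/0.37 = 0.002938 m/d
T = 7 yr × 365 = 2555 d
L = v × T = 0.002938 × 2555 = 7.508 m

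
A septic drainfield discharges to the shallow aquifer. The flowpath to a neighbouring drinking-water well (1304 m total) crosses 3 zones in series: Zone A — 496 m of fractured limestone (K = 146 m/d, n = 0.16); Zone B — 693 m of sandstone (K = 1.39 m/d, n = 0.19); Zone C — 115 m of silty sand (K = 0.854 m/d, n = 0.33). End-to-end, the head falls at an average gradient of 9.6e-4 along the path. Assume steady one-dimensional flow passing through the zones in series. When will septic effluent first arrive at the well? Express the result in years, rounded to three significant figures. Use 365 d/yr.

Continuity: the same q passes through each zone, so ΔH = q·Σ(L_j/K_j) — the zones act as resistances in series.
Σ(L/K) = 496/146 + 693/1.39 + 115/0.854 = 3.397 + 498.6 + 134.7 = 636.6 d
K_eq = L_total / Σ(L/K) = 1304 / 636.6 = 2.048 m/d
q = K_eq · i = 2.048 × 9.6e-4 = 0.001966 m/d (same in every zone)
Zone A: v = q/n = 0.001966/0.16 = 0.01229 m/d → t_A = 496/0.01229 = 40360 d
Zone B: v = q/n = 0.001966/0.19 = 0.01035 m/d → t_B = 693/0.01035 = 66960 d
Zone C: v = q/n = 0.001966/0.33 = 0.005959 m/d → t_C = 115/0.005959 = 19300 d
Total t = 40360 + 66960 + 19300 = 126600 d
   = 126600 / 365 = 347 yr

347 years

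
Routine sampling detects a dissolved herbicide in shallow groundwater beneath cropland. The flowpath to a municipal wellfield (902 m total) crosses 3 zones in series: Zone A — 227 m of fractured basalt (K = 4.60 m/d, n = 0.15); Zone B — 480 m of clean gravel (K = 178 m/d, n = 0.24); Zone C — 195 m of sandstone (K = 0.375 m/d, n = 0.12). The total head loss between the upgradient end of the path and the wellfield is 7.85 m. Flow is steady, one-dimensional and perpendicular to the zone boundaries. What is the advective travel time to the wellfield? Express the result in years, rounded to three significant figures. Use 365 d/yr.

34.5 years

Steady 1-D flow in series ⇒ the Darcy flux q is identical in every zone and the zone head losses add (resistances L/K in series).
Σ(L/K) = 227/4.60 + 480/178 + 195/0.375 = 49.35 + 2.697 + 520.0 = 572.0 d
q = ΔH / Σ(L/K) = 7.85 / 572.0 = 0.01372 m/d (same in every zone)
Zone A: v = q/n = 0.01372/0.15 = 0.09148 m/d → t_A = 227/0.09148 = 2481 d
Zone B: v = q/n = 0.01372/0.24 = 0.05718 m/d → t_B = 480/0.05718 = 8395 d
Zone C: v = q/n = 0.01372/0.12 = 0.1144 m/d → t_C = 195/0.1144 = 1705 d
Total t = 2481 + 8395 + 1705 = 12580 d
   = 12580 / 365 = 34.5 yr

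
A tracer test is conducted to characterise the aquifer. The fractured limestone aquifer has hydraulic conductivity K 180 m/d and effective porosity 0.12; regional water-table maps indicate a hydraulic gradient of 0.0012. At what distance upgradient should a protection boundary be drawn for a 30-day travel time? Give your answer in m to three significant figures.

q = Ki = 180 × 0.0012 = 0.2160 m/d
Seepage velocity v = q / n = 0.2160 / 0.12 = 1.800 m/d
L = v × T = 1.800 × 30 = 54.00 m

54.0 m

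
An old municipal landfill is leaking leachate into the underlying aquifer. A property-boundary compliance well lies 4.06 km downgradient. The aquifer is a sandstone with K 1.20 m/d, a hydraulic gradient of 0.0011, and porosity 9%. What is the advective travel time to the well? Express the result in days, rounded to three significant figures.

Darcy flux q = K·i = 1.20 × 0.0011 = 0.001320 m/d
Seepage velocity v = q / n = 0.001320 / 0.09 = 0.01467 m/d
L = 4.06 km = 4060 m
t = L / v = 4060 / 0.01467 = 276800 d

277000 days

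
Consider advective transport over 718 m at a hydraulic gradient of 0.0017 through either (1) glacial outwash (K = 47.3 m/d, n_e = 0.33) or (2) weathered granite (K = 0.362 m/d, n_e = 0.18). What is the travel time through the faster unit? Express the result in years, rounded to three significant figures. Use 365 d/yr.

8.07 years

Unit 1 (glacial outwash): v = 47.3×0.0017/0.33 = 0.2437 m/d, t = 718/0.2437 = 2947 d
Unit 2 (weathered granite): v = 0.362×0.0017/0.18 = 0.003419 m/d, t = 718/0.003419 = 210000 d
Faster: 2947 d / 365 = 8.07 yr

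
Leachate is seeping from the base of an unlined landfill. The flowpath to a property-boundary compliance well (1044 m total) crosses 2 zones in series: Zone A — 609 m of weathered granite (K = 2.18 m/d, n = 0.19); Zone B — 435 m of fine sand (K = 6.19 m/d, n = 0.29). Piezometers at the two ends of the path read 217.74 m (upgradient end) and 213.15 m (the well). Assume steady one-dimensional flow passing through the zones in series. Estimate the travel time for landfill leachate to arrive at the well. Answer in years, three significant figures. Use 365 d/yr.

Total head drop ΔH = 217.74 − 213.15 = 4.59 m
Steady 1-D flow in series ⇒ the Darcy flux q is identical in every zone and the zone head losses add (resistances L/K in series).
Σ(L/K) = 609/2.18 + 435/6.19 = 279.4 + 70.27 = 349.6 d
q = ΔH / Σ(L/K) = 4.59 / 349.6 = 0.01313 m/d (same in every zone)
Zone A: v = q/n = 0.01313/0.19 = 0.06910 m/d → t_A = 609/0.06910 = 8814 d
Zone B: v = q/n = 0.01313/0.29 = 0.04527 m/d → t_B = 435/0.04527 = 9609 d
Total t = 8814 + 9609 = 18420 d
   = 18420 / 365 = 50.5 yr

50.5 years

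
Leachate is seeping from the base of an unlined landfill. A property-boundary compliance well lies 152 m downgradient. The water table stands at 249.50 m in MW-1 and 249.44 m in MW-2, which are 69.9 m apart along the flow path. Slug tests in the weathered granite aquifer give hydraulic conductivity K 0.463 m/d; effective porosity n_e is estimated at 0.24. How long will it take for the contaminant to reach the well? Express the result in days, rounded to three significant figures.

Hydraulic gradient i = (249.50 − 249.44) / 69.9 = 0.06 / 69.9 = 8.584e-4
q = Ki = 0.463 × 8.584e-4 = 3.974e-4 m/d
v = Ki/n = 0.463·8.584e-4/0.24 = 0.001656 m/d
t = L / v = 152 / 0.001656 = 91790 d

91800 days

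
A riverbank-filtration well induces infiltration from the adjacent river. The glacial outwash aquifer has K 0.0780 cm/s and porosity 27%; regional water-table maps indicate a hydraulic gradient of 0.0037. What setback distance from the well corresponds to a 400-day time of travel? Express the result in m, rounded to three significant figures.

K = 0.0780 cm/s × 864 = 67.39 m/d
Specific discharge q = 67.39 × 0.0037 = 0.2494 m/d
Average linear velocity = 0.2494 / 0.27 = 0.9235 m/d
L = v × T = 0.9235 × 400 = 369.4 m

369 m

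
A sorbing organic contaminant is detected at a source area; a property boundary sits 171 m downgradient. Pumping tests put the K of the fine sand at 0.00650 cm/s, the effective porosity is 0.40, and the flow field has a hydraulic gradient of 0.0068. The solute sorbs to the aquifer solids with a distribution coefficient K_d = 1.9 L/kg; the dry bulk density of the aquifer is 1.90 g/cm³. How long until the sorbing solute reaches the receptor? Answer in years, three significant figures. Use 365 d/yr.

49.2 years

K = 0.00650 cm/s × 864 = 5.616 m/d
Darcy flux q = K·i = 5.616 × 0.0068 = 0.03819 m/d
Seepage velocity v = q / n = 0.03819 / 0.40 = 0.09547 m/d
Retardation R = 1 + ρ_b·K_d/n = 1 + 1.90×1.9/0.40 = 10.02
Contaminant velocity v_c = v/R = 0.09547/10.02 = 0.009523 m/d
t = L/v_c = 171/0.009523 = 17960 d
   = 17960/365 = 49.2 yr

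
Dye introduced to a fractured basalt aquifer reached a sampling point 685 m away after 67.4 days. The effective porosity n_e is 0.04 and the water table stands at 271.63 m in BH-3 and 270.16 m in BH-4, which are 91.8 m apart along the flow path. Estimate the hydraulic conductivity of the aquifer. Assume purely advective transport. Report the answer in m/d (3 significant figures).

Hydraulic gradient i = (271.63 − 270.16) / 91.8 = 1.47 / 91.8 = 0.01601
v = L / t = 685 / 67.4 = 10.16 m/d
K = v · n / i = 10.16 × 0.04 / 0.01601 = 25.4 m/d

25.4 m/d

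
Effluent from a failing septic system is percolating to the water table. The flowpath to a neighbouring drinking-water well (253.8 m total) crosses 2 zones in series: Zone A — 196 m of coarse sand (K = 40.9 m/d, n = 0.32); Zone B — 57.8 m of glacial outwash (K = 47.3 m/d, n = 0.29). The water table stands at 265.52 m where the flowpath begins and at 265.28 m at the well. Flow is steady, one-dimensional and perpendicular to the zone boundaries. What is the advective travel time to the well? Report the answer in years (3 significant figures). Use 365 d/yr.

Total head drop ΔH = 265.52 − 265.28 = 0.24 m
Continuity: the same q passes through each zone, so ΔH = q·Σ(L_j/K_j) — the zones act as resistances in series.
Σ(L/K) = 196/40.9 + 57.8/47.3 = 4.792 + 1.222 = 6.014 d
q = ΔH / Σ(L/K) = 0.24 / 6.014 = 0.03991 m/d (same in every zone)
Zone A: v = q/n = 0.03991/0.32 = 0.1247 m/d → t_A = 196/0.1247 = 1572 d
Zone B: v = q/n = 0.03991/0.29 = 0.1376 m/d → t_B = 57.8/0.1376 = 420.0 d
Total t = 1572 + 420.0 = 1992 d
   = 1992 / 365 = 5.46 yr

5.46 years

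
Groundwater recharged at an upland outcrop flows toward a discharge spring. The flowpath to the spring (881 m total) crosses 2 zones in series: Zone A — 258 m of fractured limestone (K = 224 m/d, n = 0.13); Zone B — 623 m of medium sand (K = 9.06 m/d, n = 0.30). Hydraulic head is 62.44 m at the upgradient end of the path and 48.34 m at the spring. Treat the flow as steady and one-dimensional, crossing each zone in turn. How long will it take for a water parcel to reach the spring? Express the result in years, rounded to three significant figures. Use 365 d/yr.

Total head drop ΔH = 62.44 − 48.34 = 14.10 m
Continuity: the same q passes through each zone, so ΔH = q·Σ(L_j/K_j) — the zones act as resistances in series.
Σ(L/K) = 258/224 + 623/9.06 = 1.152 + 68.76 = 69.92 d
q = ΔH / Σ(L/K) = 14.10 / 69.92 = 0.2017 m/d (same in every zone)
Zone A: v = q/n = 0.2017/0.13 = 1.551 m/d → t_A = 258/1.551 = 166.3 d
Zone B: v = q/n = 0.2017/0.30 = 0.6722 m/d → t_B = 623/0.6722 = 926.8 d
Total t = 166.3 + 926.8 = 1093 d
   = 1093 / 365 = 2.99 yr

2.99 years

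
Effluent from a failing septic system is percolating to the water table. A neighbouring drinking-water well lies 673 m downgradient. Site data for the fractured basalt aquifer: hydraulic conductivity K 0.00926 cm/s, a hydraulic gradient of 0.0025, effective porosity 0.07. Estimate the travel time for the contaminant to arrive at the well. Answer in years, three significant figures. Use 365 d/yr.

K = 0.00926 cm/s × 864 = 8.001 m/d
Specific discharge q = 8.001 × 0.0025 = 0.02000 m/d
v = Ki/n = 8.001·0.0025/0.07 = 0.2857 m/d
t = L / v = 673 / 0.2857 = 2355 d
   = 2355 / 365 = 6.45 yr

6.45 years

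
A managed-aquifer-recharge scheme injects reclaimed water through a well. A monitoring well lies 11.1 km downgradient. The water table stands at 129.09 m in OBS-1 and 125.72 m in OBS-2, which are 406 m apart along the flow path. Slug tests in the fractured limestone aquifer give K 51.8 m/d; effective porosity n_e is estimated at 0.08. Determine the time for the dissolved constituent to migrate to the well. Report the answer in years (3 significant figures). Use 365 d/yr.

5.66 years

Hydraulic gradient i = (129.09 − 125.72) / 406 = 3.37 / 406 = 0.008300
q = Ki = 51.8 × 0.008300 = 0.4300 m/d
Average linear velocity = 0.4300 / 0.08 = 5.375 m/d
L = 11.1 km = 11100 m
t = L / v = 11100 / 5.375 = 2065 d
   = 2065 / 365 = 5.66 yr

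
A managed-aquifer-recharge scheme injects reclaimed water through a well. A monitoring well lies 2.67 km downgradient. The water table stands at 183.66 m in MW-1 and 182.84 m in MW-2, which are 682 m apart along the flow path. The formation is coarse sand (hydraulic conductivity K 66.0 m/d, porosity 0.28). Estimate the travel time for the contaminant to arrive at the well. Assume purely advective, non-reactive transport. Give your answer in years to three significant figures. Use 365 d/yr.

Hydraulic gradient i = (183.66 − 182.84) / 682 = 0.82 / 682 = 0.001202
Darcy flux q = K·i = 66.0 × 0.001202 = 0.07935 m/d
Average linear velocity = 0.07935 / 0.28 = 0.2834 m/d
L = 2.67 km = 2670 m
t = L / v = 2670 / 0.2834 = 9421 d
   = 9421 / 365 = 25.8 yr

25.8 years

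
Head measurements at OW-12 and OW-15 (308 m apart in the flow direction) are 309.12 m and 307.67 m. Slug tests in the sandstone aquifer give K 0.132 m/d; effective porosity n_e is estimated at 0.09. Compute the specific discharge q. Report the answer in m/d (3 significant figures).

Hydraulic gradient i = (309.12 − 307.67) / 308 = 1.45 / 308 = 0.004708
Specific discharge q = 0.132 × 0.004708 = 6.214e-4 m/d

6.21e-4 m/d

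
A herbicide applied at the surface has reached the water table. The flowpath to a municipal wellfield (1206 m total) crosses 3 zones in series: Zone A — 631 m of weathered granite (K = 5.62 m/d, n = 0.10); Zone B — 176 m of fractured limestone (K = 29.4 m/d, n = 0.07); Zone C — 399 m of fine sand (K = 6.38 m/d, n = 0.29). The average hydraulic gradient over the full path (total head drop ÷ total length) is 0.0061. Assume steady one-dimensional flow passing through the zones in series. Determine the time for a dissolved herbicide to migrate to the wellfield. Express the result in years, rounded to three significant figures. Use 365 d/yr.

Steady 1-D flow in series ⇒ the Darcy flux q is identical in every zone and the zone head losses add (resistances L/K in series).
Σ(L/K) = 631/5.62 + 176/29.4 + 399/6.38 = 112.3 + 5.986 + 62.54 = 180.8 d
K_eq = L_total / Σ(L/K) = 1206 / 180.8 = 6.670 m/d
q = K_eq · i = 6.670 × 0.0061 = 0.04069 m/d (same in every zone)
Zone A: v = q/n = 0.04069/0.10 = 0.4069 m/d → t_A = 631/0.4069 = 1551 d
Zone B: v = q/n = 0.04069/0.07 = 0.5813 m/d → t_B = 176/0.5813 = 302.8 d
Zone C: v = q/n = 0.04069/0.29 = 0.1403 m/d → t_C = 399/0.1403 = 2844 d
Total t = 1551 + 302.8 + 2844 = 4697 d
   = 4697 / 365 = 12.9 yr

12.9 years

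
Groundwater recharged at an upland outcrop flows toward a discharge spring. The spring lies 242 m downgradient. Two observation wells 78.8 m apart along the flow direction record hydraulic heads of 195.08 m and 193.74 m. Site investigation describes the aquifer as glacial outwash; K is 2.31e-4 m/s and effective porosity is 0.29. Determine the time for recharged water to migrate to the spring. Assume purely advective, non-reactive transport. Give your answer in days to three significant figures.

207 days

Hydraulic gradient i = (195.08 − 193.74) / 78.8 = 1.34 / 78.8 = 0.01701
K = 2.31e-4 m/s × 86400 s/d = 19.96 m/d
Specific discharge q = 19.96 × 0.01701 = 0.3394 m/d
v_s = q/n_e = 0.3394/0.29 = 1.170 m/d
t = L / v = 242 / 1.170 = 206.8 d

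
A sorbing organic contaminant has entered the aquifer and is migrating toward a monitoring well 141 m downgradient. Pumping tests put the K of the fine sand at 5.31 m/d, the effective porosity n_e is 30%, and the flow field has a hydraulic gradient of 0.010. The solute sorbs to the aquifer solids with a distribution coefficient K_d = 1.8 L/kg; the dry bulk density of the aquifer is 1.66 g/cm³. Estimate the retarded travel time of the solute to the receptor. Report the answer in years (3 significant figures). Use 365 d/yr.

23.9 years

Specific discharge q = 5.31 × 0.010 = 0.05310 m/d
v_s = q/n_e = 0.05310/0.30 = 0.1770 m/d
Retardation R = 1 + ρ_b·K_d/n = 1 + 1.66×1.8/0.30 = 10.96
Contaminant velocity v_c = v/R = 0.1770/10.96 = 0.01615 m/d
t = L/v_c = 141/0.01615 = 8731 d
   = 8731/365 = 23.9 yr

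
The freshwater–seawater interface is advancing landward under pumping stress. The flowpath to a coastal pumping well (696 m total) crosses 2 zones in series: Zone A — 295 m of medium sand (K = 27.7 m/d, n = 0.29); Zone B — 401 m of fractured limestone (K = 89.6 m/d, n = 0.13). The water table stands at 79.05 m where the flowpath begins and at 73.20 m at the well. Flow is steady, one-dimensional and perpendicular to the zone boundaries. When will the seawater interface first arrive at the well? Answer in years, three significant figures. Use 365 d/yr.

Total head drop ΔH = 79.05 − 73.20 = 5.85 m
Steady 1-D flow in series ⇒ the Darcy flux q is identical in every zone and the zone head losses add (resistances L/K in series).
Σ(L/K) = 295/27.7 + 401/89.6 = 10.65 + 4.475 = 15.13 d
q = ΔH / Σ(L/K) = 5.85 / 15.13 = 0.3868 m/d (same in every zone)
Zone A: v = q/n = 0.3868/0.29 = 1.334 m/d → t_A = 295/1.334 = 221.2 d
Zone B: v = q/n = 0.3868/0.13 = 2.975 m/d → t_B = 401/2.975 = 134.8 d
Total t = 221.2 + 134.8 = 356.0 d
   = 356.0 / 365 = 0.975 yr

0.975 years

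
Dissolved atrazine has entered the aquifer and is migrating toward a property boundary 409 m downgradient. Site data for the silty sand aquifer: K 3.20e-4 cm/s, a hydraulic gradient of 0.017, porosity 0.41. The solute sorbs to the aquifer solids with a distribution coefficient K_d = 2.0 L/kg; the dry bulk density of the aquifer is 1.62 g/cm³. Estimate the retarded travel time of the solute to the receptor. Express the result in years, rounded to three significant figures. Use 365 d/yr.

K = 3.20e-4 cm/s × 864 = 0.2765 m/d
q = Ki = 0.2765 × 0.017 = 0.004700 m/d
v = Ki/n = 0.2765·0.017/0.41 = 0.01146 m/d
Retardation R = 1 + ρ_b·K_d/n = 1 + 1.62×2.0/0.41 = 8.902
Contaminant velocity v_c = v/R = 0.01146/8.902 = 0.001288 m/d
t = L/v_c = 409/0.001288 = 317600 d
   = 317600/365 = 870 yr

870 years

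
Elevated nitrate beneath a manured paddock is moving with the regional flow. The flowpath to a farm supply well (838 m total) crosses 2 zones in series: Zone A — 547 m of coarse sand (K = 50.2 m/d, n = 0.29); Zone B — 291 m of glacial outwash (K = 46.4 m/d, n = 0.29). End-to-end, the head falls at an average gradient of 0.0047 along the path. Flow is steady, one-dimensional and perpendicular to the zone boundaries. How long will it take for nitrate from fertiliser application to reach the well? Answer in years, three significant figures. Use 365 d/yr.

For zones in series the flux q is common to all zones; the equivalent conductivity is the harmonic (thickness-weighted) mean, K_eq = L_total / Σ(L_j/K_j).
Σ(L/K) = 547/50.2 + 291/46.4 = 10.90 + 6.272 = 17.17 d
K_eq = L_total / Σ(L/K) = 838 / 17.17 = 48.81 m/d
q = K_eq · i = 48.81 × 0.0047 = 0.2294 m/d (same in every zone)
Zone A: v = q/n = 0.2294/0.29 = 0.7911 m/d → t_A = 547/0.7911 = 691.5 d
Zone B: v = q/n = 0.2294/0.29 = 0.7911 m/d → t_B = 291/0.7911 = 367.8 d
Total t = 691.5 + 367.8 = 1059 d
   = 1059 / 365 = 2.90 yr

2.90 years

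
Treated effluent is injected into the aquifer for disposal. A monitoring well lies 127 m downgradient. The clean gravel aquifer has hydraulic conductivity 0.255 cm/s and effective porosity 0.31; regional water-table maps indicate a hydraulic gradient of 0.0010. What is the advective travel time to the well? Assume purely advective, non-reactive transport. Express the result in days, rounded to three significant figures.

K = 0.255 cm/s × 864 = 220.3 m/d
Specific discharge q = 220.3 × 0.0010 = 0.2203 m/d
v = Ki/n = 220.3·0.0010/0.31 = 0.7107 m/d
t = L / v = 127 / 0.7107 = 178.7 d

179 days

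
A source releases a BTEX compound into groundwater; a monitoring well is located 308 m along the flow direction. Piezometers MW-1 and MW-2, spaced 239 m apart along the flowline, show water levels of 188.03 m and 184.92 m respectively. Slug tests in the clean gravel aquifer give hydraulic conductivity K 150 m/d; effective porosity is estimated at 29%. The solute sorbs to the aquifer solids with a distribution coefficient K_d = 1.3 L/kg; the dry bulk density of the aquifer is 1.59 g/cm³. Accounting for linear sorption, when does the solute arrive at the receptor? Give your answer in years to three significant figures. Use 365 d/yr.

Hydraulic gradient i = (188.03 − 184.92) / 239 = 3.11 / 239 = 0.01301
q = Ki = 150 × 0.01301 = 1.952 m/d
Seepage velocity v = q / n = 1.952 / 0.29 = 6.731 m/d
Retardation R = 1 + ρ_b·K_d/n = 1 + 1.59×1.3/0.29 = 8.128
Contaminant velocity v_c = v/R = 6.731/8.128 = 0.8281 m/d
t = L/v_c = 308/0.8281 = 371.9 d
   = 371.9/365 = 1.02 yr

1.02 years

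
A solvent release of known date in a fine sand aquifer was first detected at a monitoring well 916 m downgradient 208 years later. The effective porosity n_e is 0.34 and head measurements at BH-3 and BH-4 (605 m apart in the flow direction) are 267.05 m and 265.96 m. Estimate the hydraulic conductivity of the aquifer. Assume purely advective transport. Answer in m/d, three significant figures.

2.28 m/d

Hydraulic gradient i = (267.05 − 265.96) / 605 = 1.09 / 605 = 0.001802
t = 208 years = 75920 d
v = L / t = 916 / 75920 = 0.01207 m/d
K = v · n / i = 0.01207 × 0.34 / 0.001802 = 2.28 m/d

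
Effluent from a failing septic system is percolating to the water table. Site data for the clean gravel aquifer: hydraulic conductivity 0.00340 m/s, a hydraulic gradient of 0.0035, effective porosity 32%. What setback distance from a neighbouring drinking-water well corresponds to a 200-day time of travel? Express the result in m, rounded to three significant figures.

K = 0.00340 m/s × 86400 s/d = 293.8 m/d
Specific discharge q = 293.8 × 0.0035 = 1.028 m/d
Seepage velocity v = q / n = 1.028 / 0.32 = 3.213 m/d
L = v × T = 3.213 × 200 = 642.6 m

643 m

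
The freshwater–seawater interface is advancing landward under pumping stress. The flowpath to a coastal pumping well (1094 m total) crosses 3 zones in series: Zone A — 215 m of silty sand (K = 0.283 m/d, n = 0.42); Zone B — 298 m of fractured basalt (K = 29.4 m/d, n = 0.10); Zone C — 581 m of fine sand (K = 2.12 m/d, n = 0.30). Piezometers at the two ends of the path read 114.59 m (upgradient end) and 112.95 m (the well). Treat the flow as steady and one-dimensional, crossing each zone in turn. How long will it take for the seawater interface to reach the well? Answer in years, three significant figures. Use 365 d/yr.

513 years

Total head drop ΔH = 114.59 − 112.95 = 1.64 m
Continuity: the same q passes through each zone, so ΔH = q·Σ(L_j/K_j) — the zones act as resistances in series.
Σ(L/K) = 215/0.283 + 298/29.4 + 581/2.12 = 759.7 + 10.14 + 274.1 = 1044 d
q = ΔH / Σ(L/K) = 1.64 / 1044 = 0.001571 m/d (same in every zone)
Zone A: v = q/n = 0.001571/0.42 = 0.003741 m/d → t_A = 215/0.003741 = 57480 d
Zone B: v = q/n = 0.001571/0.10 = 0.01571 m/d → t_B = 298/0.01571 = 18970 d
Zone C: v = q/n = 0.001571/0.30 = 0.005237 m/d → t_C = 581/0.005237 = 110900 d
Total t = 57480 + 18970 + 110900 = 187400 d
   = 187400 / 365 = 513 yr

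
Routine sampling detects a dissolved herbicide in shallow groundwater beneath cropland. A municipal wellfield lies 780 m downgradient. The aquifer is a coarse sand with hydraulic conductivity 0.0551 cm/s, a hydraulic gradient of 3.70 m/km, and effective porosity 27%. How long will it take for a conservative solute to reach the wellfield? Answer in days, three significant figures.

1200 days

K = 0.0551 cm/s × 864 = 47.61 m/d
Darcy flux q = K·i = 47.61 × 0.0037 = 0.1761 m/d
Average linear velocity = 0.1761 / 0.27 = 0.6524 m/d
t = L / v = 780 / 0.6524 = 1196 d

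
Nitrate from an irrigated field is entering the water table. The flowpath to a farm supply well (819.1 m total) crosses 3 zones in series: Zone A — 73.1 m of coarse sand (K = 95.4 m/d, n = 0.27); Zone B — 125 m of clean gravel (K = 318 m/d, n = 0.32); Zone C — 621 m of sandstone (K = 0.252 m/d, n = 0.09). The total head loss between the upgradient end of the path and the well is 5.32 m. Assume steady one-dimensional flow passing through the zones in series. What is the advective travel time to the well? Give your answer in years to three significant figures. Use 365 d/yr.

Steady 1-D flow in series ⇒ the Darcy flux q is identical in every zone and the zone head losses add (resistances L/K in series).
Σ(L/K) = 73.1/95.4 + 125/318 + 621/0.252 = 0.7662 + 0.3931 + 2464 = 2465 d
q = ΔH / Σ(L/K) = 5.32 / 2465 = 0.002158 m/d (same in every zone)
Zone A: v = q/n = 0.002158/0.27 = 0.007992 m/d → t_A = 73.1/0.007992 = 9147 d
Zone B: v = q/n = 0.002158/0.32 = 0.006743 m/d → t_B = 125/0.006743 = 18540 d
Zone C: v = q/n = 0.002158/0.09 = 0.02398 m/d → t_C = 621/0.02398 = 25900 d
Total t = 9147 + 18540 + 25900 = 53580 d
   = 53580 / 365 = 147 yr

147 years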